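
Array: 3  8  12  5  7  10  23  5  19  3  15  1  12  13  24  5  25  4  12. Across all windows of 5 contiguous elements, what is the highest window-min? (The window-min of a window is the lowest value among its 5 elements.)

(3, 8, 12, 5, 7) → min 3
(8, 12, 5, 7, 10) → min 5
(12, 5, 7, 10, 23) → min 5
(5, 7, 10, 23, 5) → min 5
(7, 10, 23, 5, 19) → min 5
(10, 23, 5, 19, 3) → min 3
(23, 5, 19, 3, 15) → min 3
(5, 19, 3, 15, 1) → min 1
(19, 3, 15, 1, 12) → min 1
(3, 15, 1, 12, 13) → min 1
(15, 1, 12, 13, 24) → min 1
(1, 12, 13, 24, 5) → min 1
(12, 13, 24, 5, 25) → min 5
(13, 24, 5, 25, 4) → min 4
(24, 5, 25, 4, 12) → min 4
Highest of these is 5.

5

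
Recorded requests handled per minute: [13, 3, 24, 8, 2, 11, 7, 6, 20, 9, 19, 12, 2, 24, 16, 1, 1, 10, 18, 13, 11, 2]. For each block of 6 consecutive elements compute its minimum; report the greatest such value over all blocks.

6

13 3 24 8 2 11 → min 2
3 24 8 2 11 7 → min 2
24 8 2 11 7 6 → min 2
8 2 11 7 6 20 → min 2
2 11 7 6 20 9 → min 2
11 7 6 20 9 19 → min 6
7 6 20 9 19 12 → min 6
6 20 9 19 12 2 → min 2
20 9 19 12 2 24 → min 2
9 19 12 2 24 16 → min 2
19 12 2 24 16 1 → min 1
12 2 24 16 1 1 → min 1
2 24 16 1 1 10 → min 1
24 16 1 1 10 18 → min 1
16 1 1 10 18 13 → min 1
1 1 10 18 13 11 → min 1
1 10 18 13 11 2 → min 1
Greatest of these is 6.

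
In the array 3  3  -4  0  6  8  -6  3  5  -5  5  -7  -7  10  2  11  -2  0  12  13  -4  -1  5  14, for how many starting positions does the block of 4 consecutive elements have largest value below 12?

15

(3, 3, -4, 0) → max 3  < 12 ✓
(3, -4, 0, 6) → max 6  < 12 ✓
(-4, 0, 6, 8) → max 8  < 12 ✓
(0, 6, 8, -6) → max 8  < 12 ✓
(6, 8, -6, 3) → max 8  < 12 ✓
(8, -6, 3, 5) → max 8  < 12 ✓
(-6, 3, 5, -5) → max 5  < 12 ✓
(3, 5, -5, 5) → max 5  < 12 ✓
(5, -5, 5, -7) → max 5  < 12 ✓
(-5, 5, -7, -7) → max 5  < 12 ✓
(5, -7, -7, 10) → max 10  < 12 ✓
(-7, -7, 10, 2) → max 10  < 12 ✓
(-7, 10, 2, 11) → max 11  < 12 ✓
(10, 2, 11, -2) → max 11  < 12 ✓
(2, 11, -2, 0) → max 11  < 12 ✓
(11, -2, 0, 12) → max 12
(-2, 0, 12, 13) → max 13
(0, 12, 13, -4) → max 13
(12, 13, -4, -1) → max 13
(13, -4, -1, 5) → max 13
(-4, -1, 5, 14) → max 14
15 windows satisfy the condition.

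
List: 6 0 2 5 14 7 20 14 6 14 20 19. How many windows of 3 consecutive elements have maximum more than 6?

8

[6, 0, 2] → max 6
[0, 2, 5] → max 5
[2, 5, 14] → max 14  > 6 ✓
[5, 14, 7] → max 14  > 6 ✓
[14, 7, 20] → max 20  > 6 ✓
[7, 20, 14] → max 20  > 6 ✓
[20, 14, 6] → max 20  > 6 ✓
[14, 6, 14] → max 14  > 6 ✓
[6, 14, 20] → max 20  > 6 ✓
[14, 20, 19] → max 20  > 6 ✓
8 windows satisfy the condition.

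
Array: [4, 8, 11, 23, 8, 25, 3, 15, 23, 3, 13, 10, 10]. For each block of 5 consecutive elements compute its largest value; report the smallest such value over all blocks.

[4, 8, 11, 23, 8] → max 23
[8, 11, 23, 8, 25] → max 25
[11, 23, 8, 25, 3] → max 25
[23, 8, 25, 3, 15] → max 25
[8, 25, 3, 15, 23] → max 25
[25, 3, 15, 23, 3] → max 25
[3, 15, 23, 3, 13] → max 23
[15, 23, 3, 13, 10] → max 23
[23, 3, 13, 10, 10] → max 23
Smallest of these is 23.

23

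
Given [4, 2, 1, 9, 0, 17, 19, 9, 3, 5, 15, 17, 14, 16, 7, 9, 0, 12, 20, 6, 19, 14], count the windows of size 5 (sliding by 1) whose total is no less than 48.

4 2 1 9 0 → sum 16
2 1 9 0 17 → sum 29
1 9 0 17 19 → sum 46
9 0 17 19 9 → sum 54  ≥ 48 ✓
0 17 19 9 3 → sum 48  ≥ 48 ✓
17 19 9 3 5 → sum 53  ≥ 48 ✓
19 9 3 5 15 → sum 51  ≥ 48 ✓
9 3 5 15 17 → sum 49  ≥ 48 ✓
3 5 15 17 14 → sum 54  ≥ 48 ✓
5 15 17 14 16 → sum 67  ≥ 48 ✓
15 17 14 16 7 → sum 69  ≥ 48 ✓
17 14 16 7 9 → sum 63  ≥ 48 ✓
14 16 7 9 0 → sum 46
16 7 9 0 12 → sum 44
7 9 0 12 20 → sum 48  ≥ 48 ✓
9 0 12 20 6 → sum 47
0 12 20 6 19 → sum 57  ≥ 48 ✓
12 20 6 19 14 → sum 71  ≥ 48 ✓
12 windows satisfy the condition.

12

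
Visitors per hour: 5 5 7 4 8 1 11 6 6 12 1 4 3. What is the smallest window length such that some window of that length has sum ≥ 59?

add 5: running sum 5 < 59
add 5: running sum 10 < 59
add 7: running sum 17 < 59
add 4: running sum 21 < 59
add 8: running sum 29 < 59
add 1: running sum 30 < 59
add 11: running sum 41 < 59
add 6: running sum 47 < 59
add 6: running sum 53 < 59
add 12: shortest ending here [5, 7, 4, 8, 1, 11, 6, 6, 12] sum 60, len 9
add 1: shortest ending here [5, 7, 4, 8, 1, 11, 6, 6, 12, 1] sum 61, len 10
add 4: shortest ending here [7, 4, 8, 1, 11, 6, 6, 12, 1, 4] sum 60, len 10
add 3: shortest ending here [7, 4, 8, 1, 11, 6, 6, 12, 1, 4, 3] sum 63, len 11
Shortest qualifying length: 9.

9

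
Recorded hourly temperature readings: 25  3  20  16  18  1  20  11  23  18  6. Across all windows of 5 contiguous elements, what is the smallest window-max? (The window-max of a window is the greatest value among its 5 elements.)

[25, 3, 20, 16, 18] → max 25
[3, 20, 16, 18, 1] → max 20
[20, 16, 18, 1, 20] → max 20
[16, 18, 1, 20, 11] → max 20
[18, 1, 20, 11, 23] → max 23
[1, 20, 11, 23, 18] → max 23
[20, 11, 23, 18, 6] → max 23
Smallest of these is 20.

20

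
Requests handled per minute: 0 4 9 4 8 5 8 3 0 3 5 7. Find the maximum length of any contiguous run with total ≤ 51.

→ 0: sum 0, len 1
→ 4: sum 4, len 2
→ 9: sum 13, len 3
→ 4: sum 17, len 4
→ 8: sum 25, len 5
→ 5: sum 30, len 6
→ 8: sum 38, len 7
→ 3: sum 41, len 8
→ 0: sum 41, len 9
→ 3: sum 44, len 10
→ 5: sum 49, len 11
→ 7 (dropped 0, 4, 9): sum 43, len 9
Longest length seen: 11.

11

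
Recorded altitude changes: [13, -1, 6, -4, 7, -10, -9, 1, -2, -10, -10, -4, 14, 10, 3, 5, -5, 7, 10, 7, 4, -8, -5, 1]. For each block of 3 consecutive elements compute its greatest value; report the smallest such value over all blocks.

-4

Window maxs for each of the 22 positions:
13 -1 6 → max 13
-1 6 -4 → max 6
6 -4 7 → max 7
-4 7 -10 → max 7
7 -10 -9 → max 7
-10 -9 1 → max 1
-9 1 -2 → max 1
1 -2 -10 → max 1
-2 -10 -10 → max -2
-10 -10 -4 → max -4
-10 -4 14 → max 14
-4 14 10 → max 14
14 10 3 → max 14
10 3 5 → max 10
3 5 -5 → max 5
5 -5 7 → max 7
-5 7 10 → max 10
7 10 7 → max 10
10 7 4 → max 10
7 4 -8 → max 7
4 -8 -5 → max 4
-8 -5 1 → max 1
Smallest of these is -4.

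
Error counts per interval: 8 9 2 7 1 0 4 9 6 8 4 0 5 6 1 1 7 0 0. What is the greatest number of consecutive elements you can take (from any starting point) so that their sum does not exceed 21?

8

→ 8: sum 8, len 1
→ 9: sum 17, len 2
→ 2: sum 19, len 3
→ 7 (dropped 8): sum 18, len 3
→ 1: sum 19, len 4
→ 0: sum 19, len 5
→ 4 (dropped 9): sum 14, len 5
→ 9 (dropped 2): sum 21, len 5
→ 6 (dropped 7): sum 20, len 5
→ 8 (dropped 1, 0, 4, 9): sum 14, len 2
→ 4: sum 18, len 3
→ 0: sum 18, len 4
→ 5 (dropped 6): sum 17, len 4
→ 6 (dropped 8): sum 15, len 4
→ 1: sum 16, len 5
→ 1: sum 17, len 6
→ 7 (dropped 4): sum 20, len 6
→ 0: sum 20, len 7
→ 0: sum 20, len 8
Longest length seen: 8.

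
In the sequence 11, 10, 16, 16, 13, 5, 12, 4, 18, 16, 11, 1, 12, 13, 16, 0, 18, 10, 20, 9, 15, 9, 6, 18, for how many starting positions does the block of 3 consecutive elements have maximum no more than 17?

13

11 10 16 → max 16  ≤ 17 ✓
10 16 16 → max 16  ≤ 17 ✓
16 16 13 → max 16  ≤ 17 ✓
16 13 5 → max 16  ≤ 17 ✓
13 5 12 → max 13  ≤ 17 ✓
5 12 4 → max 12  ≤ 17 ✓
12 4 18 → max 18
4 18 16 → max 18
18 16 11 → max 18
16 11 1 → max 16  ≤ 17 ✓
11 1 12 → max 12  ≤ 17 ✓
1 12 13 → max 13  ≤ 17 ✓
12 13 16 → max 16  ≤ 17 ✓
13 16 0 → max 16  ≤ 17 ✓
16 0 18 → max 18
0 18 10 → max 18
18 10 20 → max 20
10 20 9 → max 20
20 9 15 → max 20
9 15 9 → max 15  ≤ 17 ✓
15 9 6 → max 15  ≤ 17 ✓
9 6 18 → max 18
13 windows satisfy the condition.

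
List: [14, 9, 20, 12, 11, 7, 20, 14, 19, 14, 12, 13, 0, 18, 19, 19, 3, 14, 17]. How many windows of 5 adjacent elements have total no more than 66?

7

[14, 9, 20, 12, 11] → sum 66  ≤ 66 ✓
[9, 20, 12, 11, 7] → sum 59  ≤ 66 ✓
[20, 12, 11, 7, 20] → sum 70
[12, 11, 7, 20, 14] → sum 64  ≤ 66 ✓
[11, 7, 20, 14, 19] → sum 71
[7, 20, 14, 19, 14] → sum 74
[20, 14, 19, 14, 12] → sum 79
[14, 19, 14, 12, 13] → sum 72
[19, 14, 12, 13, 0] → sum 58  ≤ 66 ✓
[14, 12, 13, 0, 18] → sum 57  ≤ 66 ✓
[12, 13, 0, 18, 19] → sum 62  ≤ 66 ✓
[13, 0, 18, 19, 19] → sum 69
[0, 18, 19, 19, 3] → sum 59  ≤ 66 ✓
[18, 19, 19, 3, 14] → sum 73
[19, 19, 3, 14, 17] → sum 72
7 windows satisfy the condition.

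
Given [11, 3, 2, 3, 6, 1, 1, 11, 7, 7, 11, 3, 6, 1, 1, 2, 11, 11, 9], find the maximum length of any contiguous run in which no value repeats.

5

[11] len 1
[11, 3] len 2
[11, 3, 2] len 3
[2, 3] len 2
[2, 3, 6] len 3
[2, 3, 6, 1] len 4
[1] len 1
[1, 11] len 2
[1, 11, 7] len 3
[7] len 1
[7, 11] len 2
[7, 11, 3] len 3
[7, 11, 3, 6] len 4
[7, 11, 3, 6, 1] len 5
[1] len 1
[1, 2] len 2
[1, 2, 11] len 3
[11] len 1
[11, 9] len 2
Longest all-distinct length: 5.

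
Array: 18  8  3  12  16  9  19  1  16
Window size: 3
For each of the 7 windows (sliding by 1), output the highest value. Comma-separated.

18, 12, 16, 16, 19, 19, 19

(18, 8, 3) → max 18
(8, 3, 12) → max 12
(3, 12, 16) → max 16
(12, 16, 9) → max 16
(16, 9, 19) → max 19
(9, 19, 1) → max 19
(19, 1, 16) → max 19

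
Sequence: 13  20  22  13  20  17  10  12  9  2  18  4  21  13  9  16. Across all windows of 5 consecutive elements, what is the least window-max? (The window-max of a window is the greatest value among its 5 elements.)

Window maxs for each of the 12 positions:
[13, 20, 22, 13, 20] → max 22
[20, 22, 13, 20, 17] → max 22
[22, 13, 20, 17, 10] → max 22
[13, 20, 17, 10, 12] → max 20
[20, 17, 10, 12, 9] → max 20
[17, 10, 12, 9, 2] → max 17
[10, 12, 9, 2, 18] → max 18
[12, 9, 2, 18, 4] → max 18
[9, 2, 18, 4, 21] → max 21
[2, 18, 4, 21, 13] → max 21
[18, 4, 21, 13, 9] → max 21
[4, 21, 13, 9, 16] → max 21
Least of these is 17.

17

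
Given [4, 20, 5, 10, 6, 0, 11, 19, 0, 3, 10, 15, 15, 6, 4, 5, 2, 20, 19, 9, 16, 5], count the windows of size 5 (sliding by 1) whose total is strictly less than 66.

[4, 20, 5, 10, 6] → sum 45  < 66 ✓
[20, 5, 10, 6, 0] → sum 41  < 66 ✓
[5, 10, 6, 0, 11] → sum 32  < 66 ✓
[10, 6, 0, 11, 19] → sum 46  < 66 ✓
[6, 0, 11, 19, 0] → sum 36  < 66 ✓
[0, 11, 19, 0, 3] → sum 33  < 66 ✓
[11, 19, 0, 3, 10] → sum 43  < 66 ✓
[19, 0, 3, 10, 15] → sum 47  < 66 ✓
[0, 3, 10, 15, 15] → sum 43  < 66 ✓
[3, 10, 15, 15, 6] → sum 49  < 66 ✓
[10, 15, 15, 6, 4] → sum 50  < 66 ✓
[15, 15, 6, 4, 5] → sum 45  < 66 ✓
[15, 6, 4, 5, 2] → sum 32  < 66 ✓
[6, 4, 5, 2, 20] → sum 37  < 66 ✓
[4, 5, 2, 20, 19] → sum 50  < 66 ✓
[5, 2, 20, 19, 9] → sum 55  < 66 ✓
[2, 20, 19, 9, 16] → sum 66
[20, 19, 9, 16, 5] → sum 69
16 windows satisfy the condition.

16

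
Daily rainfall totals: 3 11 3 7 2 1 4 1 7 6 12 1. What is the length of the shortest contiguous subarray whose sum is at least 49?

10

add 3: running sum 3 < 49
add 11: running sum 14 < 49
add 3: running sum 17 < 49
add 7: running sum 24 < 49
add 2: running sum 26 < 49
add 1: running sum 27 < 49
add 4: running sum 31 < 49
add 1: running sum 32 < 49
add 7: running sum 39 < 49
add 6: running sum 45 < 49
add 12: shortest ending here [11, 3, 7, 2, 1, 4, 1, 7, 6, 12] sum 54, len 10
add 1: shortest ending here [11, 3, 7, 2, 1, 4, 1, 7, 6, 12, 1] sum 55, len 11
Shortest qualifying length: 10.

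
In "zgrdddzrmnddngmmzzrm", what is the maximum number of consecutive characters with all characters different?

5

add z: [z] len 1
add g: [z, g] len 2
add r: [z, g, r] len 3
add d: [z, g, r, d] len 4
add d (repeat d, move left end past it): [d] len 1
add d (repeat d, move left end past it): [d] len 1
add z: [d, z] len 2
add r: [d, z, r] len 3
add m: [d, z, r, m] len 4
add n: [d, z, r, m, n] len 5
add d (repeat d, move left end past it): [z, r, m, n, d] len 5
add d (repeat d, move left end past it): [d] len 1
add n: [d, n] len 2
add g: [d, n, g] len 3
add m: [d, n, g, m] len 4
add m (repeat m, move left end past it): [m] len 1
add z: [m, z] len 2
add z (repeat z, move left end past it): [z] len 1
add r: [z, r] len 2
add m: [z, r, m] len 3
Longest all-distinct length: 5.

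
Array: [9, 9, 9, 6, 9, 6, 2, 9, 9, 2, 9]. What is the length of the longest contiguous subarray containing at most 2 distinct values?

6

[9] 1 distinct, len 1
[9, 9] 1 distinct, len 2
[9, 9, 9] 1 distinct, len 3
[9, 9, 9, 6] 2 distinct, len 4
[9, 9, 9, 6, 9] 2 distinct, len 5
[9, 9, 9, 6, 9, 6] 2 distinct, len 6
[6, 2] 2 distinct, len 2
[2, 9] 2 distinct, len 2
[2, 9, 9] 2 distinct, len 3
[2, 9, 9, 2] 2 distinct, len 4
[2, 9, 9, 2, 9] 2 distinct, len 5
Longest length with ≤2 distinct: 6.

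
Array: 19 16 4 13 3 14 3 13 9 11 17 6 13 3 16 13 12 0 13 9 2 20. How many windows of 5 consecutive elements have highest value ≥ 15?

(19, 16, 4, 13, 3) → max 19  ≥ 15 ✓
(16, 4, 13, 3, 14) → max 16  ≥ 15 ✓
(4, 13, 3, 14, 3) → max 14
(13, 3, 14, 3, 13) → max 14
(3, 14, 3, 13, 9) → max 14
(14, 3, 13, 9, 11) → max 14
(3, 13, 9, 11, 17) → max 17  ≥ 15 ✓
(13, 9, 11, 17, 6) → max 17  ≥ 15 ✓
(9, 11, 17, 6, 13) → max 17  ≥ 15 ✓
(11, 17, 6, 13, 3) → max 17  ≥ 15 ✓
(17, 6, 13, 3, 16) → max 17  ≥ 15 ✓
(6, 13, 3, 16, 13) → max 16  ≥ 15 ✓
(13, 3, 16, 13, 12) → max 16  ≥ 15 ✓
(3, 16, 13, 12, 0) → max 16  ≥ 15 ✓
(16, 13, 12, 0, 13) → max 16  ≥ 15 ✓
(13, 12, 0, 13, 9) → max 13
(12, 0, 13, 9, 2) → max 13
(0, 13, 9, 2, 20) → max 20  ≥ 15 ✓
12 windows satisfy the condition.

12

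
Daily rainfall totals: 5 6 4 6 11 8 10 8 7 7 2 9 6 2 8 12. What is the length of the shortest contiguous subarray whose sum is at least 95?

13

add 5: running sum 5 < 95
add 6: running sum 11 < 95
add 4: running sum 15 < 95
add 6: running sum 21 < 95
add 11: running sum 32 < 95
add 8: running sum 40 < 95
add 10: running sum 50 < 95
add 8: running sum 58 < 95
add 7: running sum 65 < 95
add 7: running sum 72 < 95
add 2: running sum 74 < 95
add 9: running sum 83 < 95
add 6: running sum 89 < 95
add 2: running sum 91 < 95
add 8: shortest ending here [5, 6, 4, 6, 11, 8, 10, 8, 7, 7, 2, 9, 6, 2, 8] sum 99, len 15
add 12: shortest ending here [6, 11, 8, 10, 8, 7, 7, 2, 9, 6, 2, 8, 12] sum 96, len 13
Shortest qualifying length: 13.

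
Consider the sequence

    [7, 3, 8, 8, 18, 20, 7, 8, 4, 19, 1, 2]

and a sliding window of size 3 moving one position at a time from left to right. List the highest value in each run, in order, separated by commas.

(7, 3, 8) → max 8
(3, 8, 8) → max 8
(8, 8, 18) → max 18
(8, 18, 20) → max 20
(18, 20, 7) → max 20
(20, 7, 8) → max 20
(7, 8, 4) → max 8
(8, 4, 19) → max 19
(4, 19, 1) → max 19
(19, 1, 2) → max 19

8, 8, 18, 20, 20, 20, 8, 19, 19, 19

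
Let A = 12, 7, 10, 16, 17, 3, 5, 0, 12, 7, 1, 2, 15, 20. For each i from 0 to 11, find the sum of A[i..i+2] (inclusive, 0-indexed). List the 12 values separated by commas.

29, 33, 43, 36, 25, 8, 17, 19, 20, 10, 18, 37

Sliding a size-3 window across the 14 values:
[12, 7, 10] → sum 29
[7, 10, 16] → sum 33
[10, 16, 17] → sum 43
[16, 17, 3] → sum 36
[17, 3, 5] → sum 25
[3, 5, 0] → sum 8
[5, 0, 12] → sum 17
[0, 12, 7] → sum 19
[12, 7, 1] → sum 20
[7, 1, 2] → sum 10
[1, 2, 15] → sum 18
[2, 15, 20] → sum 37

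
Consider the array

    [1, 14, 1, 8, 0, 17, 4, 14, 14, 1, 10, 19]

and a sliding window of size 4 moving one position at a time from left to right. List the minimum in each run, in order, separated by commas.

[1, 14, 1, 8] → min 1
[14, 1, 8, 0] → min 0
[1, 8, 0, 17] → min 0
[8, 0, 17, 4] → min 0
[0, 17, 4, 14] → min 0
[17, 4, 14, 14] → min 4
[4, 14, 14, 1] → min 1
[14, 14, 1, 10] → min 1
[14, 1, 10, 19] → min 1

1, 0, 0, 0, 0, 4, 1, 1, 1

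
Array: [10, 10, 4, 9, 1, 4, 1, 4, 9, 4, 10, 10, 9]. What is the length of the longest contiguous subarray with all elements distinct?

[10] len 1
[10] len 1
[10, 4] len 2
[10, 4, 9] len 3
[10, 4, 9, 1] len 4
[9, 1, 4] len 3
[4, 1] len 2
[1, 4] len 2
[1, 4, 9] len 3
[9, 4] len 2
[9, 4, 10] len 3
[10] len 1
[10, 9] len 2
Longest all-distinct length: 4.

4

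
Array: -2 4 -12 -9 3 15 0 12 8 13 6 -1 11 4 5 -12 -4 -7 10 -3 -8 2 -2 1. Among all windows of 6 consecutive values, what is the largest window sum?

-2 4 -12 -9 3 15 → sum -1
4 -12 -9 3 15 0 → sum 1
-12 -9 3 15 0 12 → sum 9
-9 3 15 0 12 8 → sum 29
3 15 0 12 8 13 → sum 51
15 0 12 8 13 6 → sum 54
0 12 8 13 6 -1 → sum 38
12 8 13 6 -1 11 → sum 49
8 13 6 -1 11 4 → sum 41
13 6 -1 11 4 5 → sum 38
6 -1 11 4 5 -12 → sum 13
-1 11 4 5 -12 -4 → sum 3
11 4 5 -12 -4 -7 → sum -3
4 5 -12 -4 -7 10 → sum -4
5 -12 -4 -7 10 -3 → sum -11
-12 -4 -7 10 -3 -8 → sum -24
-4 -7 10 -3 -8 2 → sum -10
-7 10 -3 -8 2 -2 → sum -8
10 -3 -8 2 -2 1 → sum 0
Largest of these is 54.

54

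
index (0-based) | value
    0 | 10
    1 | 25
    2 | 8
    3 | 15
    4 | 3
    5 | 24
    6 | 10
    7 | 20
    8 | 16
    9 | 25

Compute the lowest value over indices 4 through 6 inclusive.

Elements at indices 4..6: 3, 24, 10
min(3, 24, 10) = 3

3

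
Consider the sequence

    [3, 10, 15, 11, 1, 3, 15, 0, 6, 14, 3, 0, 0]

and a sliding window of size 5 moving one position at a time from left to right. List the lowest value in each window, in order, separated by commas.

Sliding a size-5 window across the 13 values:
3 10 15 11 1 → min 1
10 15 11 1 3 → min 1
15 11 1 3 15 → min 1
11 1 3 15 0 → min 0
1 3 15 0 6 → min 0
3 15 0 6 14 → min 0
15 0 6 14 3 → min 0
0 6 14 3 0 → min 0
6 14 3 0 0 → min 0

1, 1, 1, 0, 0, 0, 0, 0, 0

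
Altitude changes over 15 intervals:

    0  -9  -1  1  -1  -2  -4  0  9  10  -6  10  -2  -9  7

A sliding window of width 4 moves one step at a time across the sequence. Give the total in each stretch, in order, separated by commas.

-9, -10, -3, -6, -7, 3, 15, 13, 23, 12, -7, 6

Sliding a size-4 window across the 15 values:
[0, -9, -1, 1] → sum -9
[-9, -1, 1, -1] → sum -10
[-1, 1, -1, -2] → sum -3
[1, -1, -2, -4] → sum -6
[-1, -2, -4, 0] → sum -7
[-2, -4, 0, 9] → sum 3
[-4, 0, 9, 10] → sum 15
[0, 9, 10, -6] → sum 13
[9, 10, -6, 10] → sum 23
[10, -6, 10, -2] → sum 12
[-6, 10, -2, -9] → sum -7
[10, -2, -9, 7] → sum 6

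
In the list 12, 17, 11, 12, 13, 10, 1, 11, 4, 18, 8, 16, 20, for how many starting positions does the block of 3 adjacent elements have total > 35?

5

(12, 17, 11) → sum 40  > 35 ✓
(17, 11, 12) → sum 40  > 35 ✓
(11, 12, 13) → sum 36  > 35 ✓
(12, 13, 10) → sum 35
(13, 10, 1) → sum 24
(10, 1, 11) → sum 22
(1, 11, 4) → sum 16
(11, 4, 18) → sum 33
(4, 18, 8) → sum 30
(18, 8, 16) → sum 42  > 35 ✓
(8, 16, 20) → sum 44  > 35 ✓
5 windows satisfy the condition.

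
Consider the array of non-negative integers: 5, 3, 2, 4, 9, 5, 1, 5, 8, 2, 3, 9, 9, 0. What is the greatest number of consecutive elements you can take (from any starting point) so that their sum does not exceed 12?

3

add 5: [5] sum 5, len 1
add 3: [5, 3] sum 8, len 2
add 2: [5, 3, 2] sum 10, len 3
add 4: [3, 2, 4] sum 9, len 3
add 9: [9] sum 9, len 1
add 5: [5] sum 5, len 1
add 1: [5, 1] sum 6, len 2
add 5: [5, 1, 5] sum 11, len 3
add 8: [8] sum 8, len 1
add 2: [8, 2] sum 10, len 2
add 3: [2, 3] sum 5, len 2
add 9: [3, 9] sum 12, len 2
add 9: [9] sum 9, len 1
add 0: [9, 0] sum 9, len 2
Longest length seen: 3.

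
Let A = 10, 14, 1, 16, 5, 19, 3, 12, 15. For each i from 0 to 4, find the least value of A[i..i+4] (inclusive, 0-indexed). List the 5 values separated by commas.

1, 1, 1, 3, 3

Sliding a size-5 window across the 9 values:
10 14 1 16 5 → min 1
14 1 16 5 19 → min 1
1 16 5 19 3 → min 1
16 5 19 3 12 → min 3
5 19 3 12 15 → min 3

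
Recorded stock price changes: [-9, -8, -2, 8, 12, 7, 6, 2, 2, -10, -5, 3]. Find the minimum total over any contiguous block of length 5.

Each size-5 window and its sum:
[-9, -8, -2, 8, 12] → sum 1
[-8, -2, 8, 12, 7] → sum 17
[-2, 8, 12, 7, 6] → sum 31
[8, 12, 7, 6, 2] → sum 35
[12, 7, 6, 2, 2] → sum 29
[7, 6, 2, 2, -10] → sum 7
[6, 2, 2, -10, -5] → sum -5
[2, 2, -10, -5, 3] → sum -8
Minimum of these is -8.

-8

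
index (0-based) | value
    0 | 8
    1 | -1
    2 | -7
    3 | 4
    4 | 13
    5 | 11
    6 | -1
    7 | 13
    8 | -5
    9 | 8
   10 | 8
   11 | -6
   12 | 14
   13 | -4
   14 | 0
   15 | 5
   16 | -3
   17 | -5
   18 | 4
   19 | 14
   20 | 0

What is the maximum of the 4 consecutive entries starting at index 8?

Elements at indices 8..11: -5, 8, 8, -6
max(-5, 8, 8, -6) = 8

8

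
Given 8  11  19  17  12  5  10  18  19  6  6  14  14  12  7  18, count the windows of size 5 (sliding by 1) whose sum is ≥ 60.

8 11 19 17 12 → sum 67  ≥ 60 ✓
11 19 17 12 5 → sum 64  ≥ 60 ✓
19 17 12 5 10 → sum 63  ≥ 60 ✓
17 12 5 10 18 → sum 62  ≥ 60 ✓
12 5 10 18 19 → sum 64  ≥ 60 ✓
5 10 18 19 6 → sum 58
10 18 19 6 6 → sum 59
18 19 6 6 14 → sum 63  ≥ 60 ✓
19 6 6 14 14 → sum 59
6 6 14 14 12 → sum 52
6 14 14 12 7 → sum 53
14 14 12 7 18 → sum 65  ≥ 60 ✓
7 windows satisfy the condition.

7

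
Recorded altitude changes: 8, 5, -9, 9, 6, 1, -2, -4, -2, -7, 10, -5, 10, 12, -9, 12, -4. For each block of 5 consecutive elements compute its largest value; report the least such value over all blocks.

1

(8, 5, -9, 9, 6) → max 9
(5, -9, 9, 6, 1) → max 9
(-9, 9, 6, 1, -2) → max 9
(9, 6, 1, -2, -4) → max 9
(6, 1, -2, -4, -2) → max 6
(1, -2, -4, -2, -7) → max 1
(-2, -4, -2, -7, 10) → max 10
(-4, -2, -7, 10, -5) → max 10
(-2, -7, 10, -5, 10) → max 10
(-7, 10, -5, 10, 12) → max 12
(10, -5, 10, 12, -9) → max 12
(-5, 10, 12, -9, 12) → max 12
(10, 12, -9, 12, -4) → max 12
Least of these is 1.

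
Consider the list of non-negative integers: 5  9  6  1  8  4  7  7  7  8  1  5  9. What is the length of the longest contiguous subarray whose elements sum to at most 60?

add 5: [5] sum 5, len 1
add 9: [5, 9] sum 14, len 2
add 6: [5, 9, 6] sum 20, len 3
add 1: [5, 9, 6, 1] sum 21, len 4
add 8: [5, 9, 6, 1, 8] sum 29, len 5
add 4: [5, 9, 6, 1, 8, 4] sum 33, len 6
add 7: [5, 9, 6, 1, 8, 4, 7] sum 40, len 7
add 7: [5, 9, 6, 1, 8, 4, 7, 7] sum 47, len 8
add 7: [5, 9, 6, 1, 8, 4, 7, 7, 7] sum 54, len 9
add 8: [9, 6, 1, 8, 4, 7, 7, 7, 8] sum 57, len 9
add 1: [9, 6, 1, 8, 4, 7, 7, 7, 8, 1] sum 58, len 10
add 5: [6, 1, 8, 4, 7, 7, 7, 8, 1, 5] sum 54, len 10
add 9: [1, 8, 4, 7, 7, 7, 8, 1, 5, 9] sum 57, len 10
Longest length seen: 10.

10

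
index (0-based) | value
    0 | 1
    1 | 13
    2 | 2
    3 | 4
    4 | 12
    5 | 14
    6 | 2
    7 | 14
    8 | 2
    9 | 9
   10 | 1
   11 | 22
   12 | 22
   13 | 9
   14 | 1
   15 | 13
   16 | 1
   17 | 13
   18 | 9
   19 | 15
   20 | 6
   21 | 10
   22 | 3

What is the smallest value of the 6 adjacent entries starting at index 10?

Elements at indices 10..15: 1, 22, 22, 9, 1, 13
min(1, 22, 22, 9, 1, 13) = 1

1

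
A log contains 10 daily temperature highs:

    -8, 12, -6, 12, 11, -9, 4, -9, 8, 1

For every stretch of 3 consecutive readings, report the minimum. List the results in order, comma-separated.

-8, -6, -6, -9, -9, -9, -9, -9

(-8, 12, -6) → min -8
(12, -6, 12) → min -6
(-6, 12, 11) → min -6
(12, 11, -9) → min -9
(11, -9, 4) → min -9
(-9, 4, -9) → min -9
(4, -9, 8) → min -9
(-9, 8, 1) → min -9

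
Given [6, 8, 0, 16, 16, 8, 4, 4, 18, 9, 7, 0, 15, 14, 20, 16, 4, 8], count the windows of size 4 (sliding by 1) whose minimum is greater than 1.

[6, 8, 0, 16] → min 0
[8, 0, 16, 16] → min 0
[0, 16, 16, 8] → min 0
[16, 16, 8, 4] → min 4  > 1 ✓
[16, 8, 4, 4] → min 4  > 1 ✓
[8, 4, 4, 18] → min 4  > 1 ✓
[4, 4, 18, 9] → min 4  > 1 ✓
[4, 18, 9, 7] → min 4  > 1 ✓
[18, 9, 7, 0] → min 0
[9, 7, 0, 15] → min 0
[7, 0, 15, 14] → min 0
[0, 15, 14, 20] → min 0
[15, 14, 20, 16] → min 14  > 1 ✓
[14, 20, 16, 4] → min 4  > 1 ✓
[20, 16, 4, 8] → min 4  > 1 ✓
8 windows satisfy the condition.

8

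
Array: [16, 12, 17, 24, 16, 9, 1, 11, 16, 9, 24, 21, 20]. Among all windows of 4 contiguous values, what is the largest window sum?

16 12 17 24 → sum 69
12 17 24 16 → sum 69
17 24 16 9 → sum 66
24 16 9 1 → sum 50
16 9 1 11 → sum 37
9 1 11 16 → sum 37
1 11 16 9 → sum 37
11 16 9 24 → sum 60
16 9 24 21 → sum 70
9 24 21 20 → sum 74
Largest of these is 74.

74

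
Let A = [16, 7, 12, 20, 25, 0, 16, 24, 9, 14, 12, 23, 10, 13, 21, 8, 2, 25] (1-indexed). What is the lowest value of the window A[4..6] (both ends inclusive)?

Elements at indices 4..6: 20, 25, 0
min(20, 25, 0) = 0

0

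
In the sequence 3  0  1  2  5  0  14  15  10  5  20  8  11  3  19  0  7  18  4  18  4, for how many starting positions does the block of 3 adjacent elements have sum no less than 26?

3 0 1 → sum 4
0 1 2 → sum 3
1 2 5 → sum 8
2 5 0 → sum 7
5 0 14 → sum 19
0 14 15 → sum 29  ≥ 26 ✓
14 15 10 → sum 39  ≥ 26 ✓
15 10 5 → sum 30  ≥ 26 ✓
10 5 20 → sum 35  ≥ 26 ✓
5 20 8 → sum 33  ≥ 26 ✓
20 8 11 → sum 39  ≥ 26 ✓
8 11 3 → sum 22
11 3 19 → sum 33  ≥ 26 ✓
3 19 0 → sum 22
19 0 7 → sum 26  ≥ 26 ✓
0 7 18 → sum 25
7 18 4 → sum 29  ≥ 26 ✓
18 4 18 → sum 40  ≥ 26 ✓
4 18 4 → sum 26  ≥ 26 ✓
11 windows satisfy the condition.

11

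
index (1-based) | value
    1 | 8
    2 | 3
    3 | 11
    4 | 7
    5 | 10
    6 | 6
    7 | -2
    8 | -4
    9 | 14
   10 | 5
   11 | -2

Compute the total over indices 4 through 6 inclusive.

Elements at indices 4..6: 7, 10, 6
sum(7, 10, 6) = 23

23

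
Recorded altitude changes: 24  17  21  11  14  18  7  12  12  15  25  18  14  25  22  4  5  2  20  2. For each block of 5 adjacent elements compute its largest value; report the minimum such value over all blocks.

18

(24, 17, 21, 11, 14) → max 24
(17, 21, 11, 14, 18) → max 21
(21, 11, 14, 18, 7) → max 21
(11, 14, 18, 7, 12) → max 18
(14, 18, 7, 12, 12) → max 18
(18, 7, 12, 12, 15) → max 18
(7, 12, 12, 15, 25) → max 25
(12, 12, 15, 25, 18) → max 25
(12, 15, 25, 18, 14) → max 25
(15, 25, 18, 14, 25) → max 25
(25, 18, 14, 25, 22) → max 25
(18, 14, 25, 22, 4) → max 25
(14, 25, 22, 4, 5) → max 25
(25, 22, 4, 5, 2) → max 25
(22, 4, 5, 2, 20) → max 22
(4, 5, 2, 20, 2) → max 20
Minimum of these is 18.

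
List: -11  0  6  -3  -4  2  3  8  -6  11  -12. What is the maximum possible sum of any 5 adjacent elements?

18

[-11, 0, 6, -3, -4] → sum -12
[0, 6, -3, -4, 2] → sum 1
[6, -3, -4, 2, 3] → sum 4
[-3, -4, 2, 3, 8] → sum 6
[-4, 2, 3, 8, -6] → sum 3
[2, 3, 8, -6, 11] → sum 18
[3, 8, -6, 11, -12] → sum 4
Maximum of these is 18.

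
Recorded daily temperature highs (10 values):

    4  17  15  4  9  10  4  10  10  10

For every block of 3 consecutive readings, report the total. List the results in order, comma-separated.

36, 36, 28, 23, 23, 24, 24, 30

4 17 15 → sum 36
17 15 4 → sum 36
15 4 9 → sum 28
4 9 10 → sum 23
9 10 4 → sum 23
10 4 10 → sum 24
4 10 10 → sum 24
10 10 10 → sum 30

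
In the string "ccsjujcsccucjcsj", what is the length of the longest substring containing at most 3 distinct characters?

6

add c: window [c] (1 distinct), len 1
add c: window [c, c] (1 distinct), len 2
add s: window [c, c, s] (2 distinct), len 3
add j: window [c, c, s, j] (3 distinct), len 4
add u: window [s, j, u] (3 distinct), len 3
add j: window [s, j, u, j] (3 distinct), len 4
add c: window [j, u, j, c] (3 distinct), len 4
add s: window [j, c, s] (3 distinct), len 3
add c: window [j, c, s, c] (3 distinct), len 4
add c: window [j, c, s, c, c] (3 distinct), len 5
add u: window [c, s, c, c, u] (3 distinct), len 5
add c: window [c, s, c, c, u, c] (3 distinct), len 6
add j: window [c, c, u, c, j] (3 distinct), len 5
add c: window [c, c, u, c, j, c] (3 distinct), len 6
add s: window [c, j, c, s] (3 distinct), len 4
add j: window [c, j, c, s, j] (3 distinct), len 5
Longest length with ≤3 distinct: 6.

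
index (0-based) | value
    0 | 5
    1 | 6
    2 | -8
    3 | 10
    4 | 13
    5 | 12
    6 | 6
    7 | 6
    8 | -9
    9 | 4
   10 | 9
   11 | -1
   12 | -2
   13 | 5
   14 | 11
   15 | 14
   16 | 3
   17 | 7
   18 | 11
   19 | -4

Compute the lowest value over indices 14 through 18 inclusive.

3

Elements at indices 14..18: 11, 14, 3, 7, 11
min(11, 14, 3, 7, 11) = 3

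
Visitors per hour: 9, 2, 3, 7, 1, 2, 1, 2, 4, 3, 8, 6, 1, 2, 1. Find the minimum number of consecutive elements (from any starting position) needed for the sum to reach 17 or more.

3

Extend right; whenever the sum reaches 17, record the length and shrink from the left:
add 9: running sum 9 < 17
add 2: running sum 11 < 17
add 3: running sum 14 < 17
add 7: shortest ending here [9, 2, 3, 7] sum 21, len 4
add 1: shortest ending here [9, 2, 3, 7, 1] sum 22, len 5
add 2: shortest ending here [9, 2, 3, 7, 1, 2] sum 24, len 6
add 1: shortest ending here [9, 2, 3, 7, 1, 2, 1] sum 25, len 7
add 2: shortest ending here [2, 3, 7, 1, 2, 1, 2] sum 18, len 7
add 4: shortest ending here [7, 1, 2, 1, 2, 4] sum 17, len 6
add 3: shortest ending here [7, 1, 2, 1, 2, 4, 3] sum 20, len 7
add 8: shortest ending here [2, 4, 3, 8] sum 17, len 4
add 6: shortest ending here [3, 8, 6] sum 17, len 3
add 1: shortest ending here [3, 8, 6, 1] sum 18, len 4
add 2: shortest ending here [8, 6, 1, 2] sum 17, len 4
add 1: shortest ending here [8, 6, 1, 2, 1] sum 18, len 5
Shortest qualifying length: 3.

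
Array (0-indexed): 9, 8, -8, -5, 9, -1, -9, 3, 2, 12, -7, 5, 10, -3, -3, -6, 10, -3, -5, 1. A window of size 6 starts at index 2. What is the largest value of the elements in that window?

9

Elements at indices 2..7: -8, -5, 9, -1, -9, 3
max(-8, -5, 9, -1, -9, 3) = 9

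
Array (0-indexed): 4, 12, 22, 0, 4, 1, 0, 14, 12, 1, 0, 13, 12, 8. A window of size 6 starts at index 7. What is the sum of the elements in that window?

52

Elements at indices 7..12: 14, 12, 1, 0, 13, 12
sum(14, 12, 1, 0, 13, 12) = 52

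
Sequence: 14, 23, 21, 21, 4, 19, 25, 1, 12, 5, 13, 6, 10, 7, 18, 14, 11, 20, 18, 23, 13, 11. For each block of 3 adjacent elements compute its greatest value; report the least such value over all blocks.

Each size-3 window and its max:
(14, 23, 21) → max 23
(23, 21, 21) → max 23
(21, 21, 4) → max 21
(21, 4, 19) → max 21
(4, 19, 25) → max 25
(19, 25, 1) → max 25
(25, 1, 12) → max 25
(1, 12, 5) → max 12
(12, 5, 13) → max 13
(5, 13, 6) → max 13
(13, 6, 10) → max 13
(6, 10, 7) → max 10
(10, 7, 18) → max 18
(7, 18, 14) → max 18
(18, 14, 11) → max 18
(14, 11, 20) → max 20
(11, 20, 18) → max 20
(20, 18, 23) → max 23
(18, 23, 13) → max 23
(23, 13, 11) → max 23
Least of these is 10.

10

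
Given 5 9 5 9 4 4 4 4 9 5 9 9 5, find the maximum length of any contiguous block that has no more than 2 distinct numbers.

6

add 5: window [5] (1 distinct), len 1
add 9: window [5, 9] (2 distinct), len 2
add 5: window [5, 9, 5] (2 distinct), len 3
add 9: window [5, 9, 5, 9] (2 distinct), len 4
add 4: window [9, 4] (2 distinct), len 2
add 4: window [9, 4, 4] (2 distinct), len 3
add 4: window [9, 4, 4, 4] (2 distinct), len 4
add 4: window [9, 4, 4, 4, 4] (2 distinct), len 5
add 9: window [9, 4, 4, 4, 4, 9] (2 distinct), len 6
add 5: window [9, 5] (2 distinct), len 2
add 9: window [9, 5, 9] (2 distinct), len 3
add 9: window [9, 5, 9, 9] (2 distinct), len 4
add 5: window [9, 5, 9, 9, 5] (2 distinct), len 5
Longest length with ≤2 distinct: 6.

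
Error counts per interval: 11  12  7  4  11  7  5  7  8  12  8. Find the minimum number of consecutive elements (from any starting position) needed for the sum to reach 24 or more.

Extend right; whenever the sum reaches 24, record the length and shrink from the left:
add 11: running sum 11 < 24
add 12: running sum 23 < 24
end 2: [11, 12, 7] sum 30, len 3
end 3: [11, 12, 7, 4] sum 34, len 4
end 4: [12, 7, 4, 11] sum 34, len 4
end 5: [7, 4, 11, 7] sum 29, len 4
end 6: [4, 11, 7, 5] sum 27, len 4
end 7: [11, 7, 5, 7] sum 30, len 4
end 8: [7, 5, 7, 8] sum 27, len 4
end 9: [7, 8, 12] sum 27, len 3
end 10: [8, 12, 8] sum 28, len 3
Shortest qualifying length: 3.

3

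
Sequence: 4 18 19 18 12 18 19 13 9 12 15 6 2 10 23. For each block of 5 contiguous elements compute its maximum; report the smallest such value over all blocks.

15

(4, 18, 19, 18, 12) → max 19
(18, 19, 18, 12, 18) → max 19
(19, 18, 12, 18, 19) → max 19
(18, 12, 18, 19, 13) → max 19
(12, 18, 19, 13, 9) → max 19
(18, 19, 13, 9, 12) → max 19
(19, 13, 9, 12, 15) → max 19
(13, 9, 12, 15, 6) → max 15
(9, 12, 15, 6, 2) → max 15
(12, 15, 6, 2, 10) → max 15
(15, 6, 2, 10, 23) → max 23
Smallest of these is 15.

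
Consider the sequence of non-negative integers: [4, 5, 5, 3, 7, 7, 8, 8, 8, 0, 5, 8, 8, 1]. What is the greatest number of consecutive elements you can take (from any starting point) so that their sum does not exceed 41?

Extend to the right; shrink from the left whenever the sum exceeds 41:
→ 4: sum 4, len 1
→ 5: sum 9, len 2
→ 5: sum 14, len 3
→ 3: sum 17, len 4
→ 7: sum 24, len 5
→ 7: sum 31, len 6
→ 8: sum 39, len 7
→ 8 (dropped 4, 5): sum 38, len 6
→ 8 (dropped 5): sum 41, len 6
→ 0: sum 41, len 7
→ 5 (dropped 3, 7): sum 36, len 6
→ 8 (dropped 7): sum 37, len 6
→ 8 (dropped 8): sum 37, len 6
→ 1: sum 38, len 7
Longest length seen: 7.

7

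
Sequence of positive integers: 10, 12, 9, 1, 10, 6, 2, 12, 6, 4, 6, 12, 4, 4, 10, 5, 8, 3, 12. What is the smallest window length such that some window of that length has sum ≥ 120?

17

add 10: running sum 10 < 120
add 12: running sum 22 < 120
add 9: running sum 31 < 120
add 1: running sum 32 < 120
add 10: running sum 42 < 120
add 6: running sum 48 < 120
add 2: running sum 50 < 120
add 12: running sum 62 < 120
add 6: running sum 68 < 120
add 4: running sum 72 < 120
add 6: running sum 78 < 120
add 12: running sum 90 < 120
add 4: running sum 94 < 120
add 4: running sum 98 < 120
add 10: running sum 108 < 120
add 5: running sum 113 < 120
end 16: [10, 12, 9, 1, 10, 6, 2, 12, 6, 4, 6, 12, 4, 4, 10, 5, 8] sum 121, len 17
end 17: [10, 12, 9, 1, 10, 6, 2, 12, 6, 4, 6, 12, 4, 4, 10, 5, 8, 3] sum 124, len 18
end 18: [12, 9, 1, 10, 6, 2, 12, 6, 4, 6, 12, 4, 4, 10, 5, 8, 3, 12] sum 126, len 18
Shortest qualifying length: 17.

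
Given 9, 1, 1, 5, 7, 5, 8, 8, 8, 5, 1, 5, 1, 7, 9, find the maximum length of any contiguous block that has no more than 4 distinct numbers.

13

Extend right; when distinct count exceeds 4, shrink from the left:
add 9: window [9] (1 distinct), len 1
add 1: window [9, 1] (2 distinct), len 2
add 1: window [9, 1, 1] (2 distinct), len 3
add 5: window [9, 1, 1, 5] (3 distinct), len 4
add 7: window [9, 1, 1, 5, 7] (4 distinct), len 5
add 5: window [9, 1, 1, 5, 7, 5] (4 distinct), len 6
add 8: window [1, 1, 5, 7, 5, 8] (4 distinct), len 6
add 8: window [1, 1, 5, 7, 5, 8, 8] (4 distinct), len 7
add 8: window [1, 1, 5, 7, 5, 8, 8, 8] (4 distinct), len 8
add 5: window [1, 1, 5, 7, 5, 8, 8, 8, 5] (4 distinct), len 9
add 1: window [1, 1, 5, 7, 5, 8, 8, 8, 5, 1] (4 distinct), len 10
add 5: window [1, 1, 5, 7, 5, 8, 8, 8, 5, 1, 5] (4 distinct), len 11
add 1: window [1, 1, 5, 7, 5, 8, 8, 8, 5, 1, 5, 1] (4 distinct), len 12
add 7: window [1, 1, 5, 7, 5, 8, 8, 8, 5, 1, 5, 1, 7] (4 distinct), len 13
add 9: window [5, 1, 5, 1, 7, 9] (4 distinct), len 6
Longest length with ≤4 distinct: 13.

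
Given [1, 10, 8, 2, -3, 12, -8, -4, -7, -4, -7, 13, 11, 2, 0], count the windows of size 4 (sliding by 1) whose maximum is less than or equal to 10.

(1, 10, 8, 2) → max 10  ≤ 10 ✓
(10, 8, 2, -3) → max 10  ≤ 10 ✓
(8, 2, -3, 12) → max 12
(2, -3, 12, -8) → max 12
(-3, 12, -8, -4) → max 12
(12, -8, -4, -7) → max 12
(-8, -4, -7, -4) → max -4  ≤ 10 ✓
(-4, -7, -4, -7) → max -4  ≤ 10 ✓
(-7, -4, -7, 13) → max 13
(-4, -7, 13, 11) → max 13
(-7, 13, 11, 2) → max 13
(13, 11, 2, 0) → max 13
4 windows satisfy the condition.

4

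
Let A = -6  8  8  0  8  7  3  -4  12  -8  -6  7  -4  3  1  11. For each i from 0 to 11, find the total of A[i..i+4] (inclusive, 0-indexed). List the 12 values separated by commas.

[-6, 8, 8, 0, 8] → sum 18
[8, 8, 0, 8, 7] → sum 31
[8, 0, 8, 7, 3] → sum 26
[0, 8, 7, 3, -4] → sum 14
[8, 7, 3, -4, 12] → sum 26
[7, 3, -4, 12, -8] → sum 10
[3, -4, 12, -8, -6] → sum -3
[-4, 12, -8, -6, 7] → sum 1
[12, -8, -6, 7, -4] → sum 1
[-8, -6, 7, -4, 3] → sum -8
[-6, 7, -4, 3, 1] → sum 1
[7, -4, 3, 1, 11] → sum 18

18, 31, 26, 14, 26, 10, -3, 1, 1, -8, 1, 18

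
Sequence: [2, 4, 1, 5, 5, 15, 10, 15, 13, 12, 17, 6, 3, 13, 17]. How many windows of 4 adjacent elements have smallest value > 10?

1

(2, 4, 1, 5) → min 1
(4, 1, 5, 5) → min 1
(1, 5, 5, 15) → min 1
(5, 5, 15, 10) → min 5
(5, 15, 10, 15) → min 5
(15, 10, 15, 13) → min 10
(10, 15, 13, 12) → min 10
(15, 13, 12, 17) → min 12  > 10 ✓
(13, 12, 17, 6) → min 6
(12, 17, 6, 3) → min 3
(17, 6, 3, 13) → min 3
(6, 3, 13, 17) → min 3
1 window satisfy the condition.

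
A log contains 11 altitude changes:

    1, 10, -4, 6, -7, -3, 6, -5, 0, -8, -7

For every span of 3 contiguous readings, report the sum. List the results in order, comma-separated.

7, 12, -5, -4, -4, -2, 1, -13, -15

(1, 10, -4) → sum 7
(10, -4, 6) → sum 12
(-4, 6, -7) → sum -5
(6, -7, -3) → sum -4
(-7, -3, 6) → sum -4
(-3, 6, -5) → sum -2
(6, -5, 0) → sum 1
(-5, 0, -8) → sum -13
(0, -8, -7) → sum -15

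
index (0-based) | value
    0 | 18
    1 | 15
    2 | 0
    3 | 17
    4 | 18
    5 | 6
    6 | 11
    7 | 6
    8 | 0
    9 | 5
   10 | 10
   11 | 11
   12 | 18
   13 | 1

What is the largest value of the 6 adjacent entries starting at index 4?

18

Elements at indices 4..9: 18, 6, 11, 6, 0, 5
max(18, 6, 11, 6, 0, 5) = 18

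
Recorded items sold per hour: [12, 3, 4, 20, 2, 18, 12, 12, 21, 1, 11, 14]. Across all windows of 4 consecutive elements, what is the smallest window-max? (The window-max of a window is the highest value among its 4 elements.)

18

Each size-4 window and its max:
[12, 3, 4, 20] → max 20
[3, 4, 20, 2] → max 20
[4, 20, 2, 18] → max 20
[20, 2, 18, 12] → max 20
[2, 18, 12, 12] → max 18
[18, 12, 12, 21] → max 21
[12, 12, 21, 1] → max 21
[12, 21, 1, 11] → max 21
[21, 1, 11, 14] → max 21
Smallest of these is 18.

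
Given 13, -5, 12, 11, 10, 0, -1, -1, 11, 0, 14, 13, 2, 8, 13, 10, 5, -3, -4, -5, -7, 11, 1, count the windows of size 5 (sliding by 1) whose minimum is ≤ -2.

[13, -5, 12, 11, 10] → min -5  ≤ -2 ✓
[-5, 12, 11, 10, 0] → min -5  ≤ -2 ✓
[12, 11, 10, 0, -1] → min -1
[11, 10, 0, -1, -1] → min -1
[10, 0, -1, -1, 11] → min -1
[0, -1, -1, 11, 0] → min -1
[-1, -1, 11, 0, 14] → min -1
[-1, 11, 0, 14, 13] → min -1
[11, 0, 14, 13, 2] → min 0
[0, 14, 13, 2, 8] → min 0
[14, 13, 2, 8, 13] → min 2
[13, 2, 8, 13, 10] → min 2
[2, 8, 13, 10, 5] → min 2
[8, 13, 10, 5, -3] → min -3  ≤ -2 ✓
[13, 10, 5, -3, -4] → min -4  ≤ -2 ✓
[10, 5, -3, -4, -5] → min -5  ≤ -2 ✓
[5, -3, -4, -5, -7] → min -7  ≤ -2 ✓
[-3, -4, -5, -7, 11] → min -7  ≤ -2 ✓
[-4, -5, -7, 11, 1] → min -7  ≤ -2 ✓
8 windows satisfy the condition.

8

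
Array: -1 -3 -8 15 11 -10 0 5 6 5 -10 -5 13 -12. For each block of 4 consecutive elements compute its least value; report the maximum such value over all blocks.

0

(-1, -3, -8, 15) → min -8
(-3, -8, 15, 11) → min -8
(-8, 15, 11, -10) → min -10
(15, 11, -10, 0) → min -10
(11, -10, 0, 5) → min -10
(-10, 0, 5, 6) → min -10
(0, 5, 6, 5) → min 0
(5, 6, 5, -10) → min -10
(6, 5, -10, -5) → min -10
(5, -10, -5, 13) → min -10
(-10, -5, 13, -12) → min -12
Maximum of these is 0.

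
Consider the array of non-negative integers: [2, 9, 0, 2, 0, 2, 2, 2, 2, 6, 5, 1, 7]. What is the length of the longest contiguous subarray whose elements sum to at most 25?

[2] sum 2 len 1
[2, 9] sum 11 len 2
[2, 9, 0] sum 11 len 3
[2, 9, 0, 2] sum 13 len 4
[2, 9, 0, 2, 0] sum 13 len 5
[2, 9, 0, 2, 0, 2] sum 15 len 6
[2, 9, 0, 2, 0, 2, 2] sum 17 len 7
[2, 9, 0, 2, 0, 2, 2, 2] sum 19 len 8
[2, 9, 0, 2, 0, 2, 2, 2, 2] sum 21 len 9
[9, 0, 2, 0, 2, 2, 2, 2, 6] sum 25 len 9
[0, 2, 0, 2, 2, 2, 2, 6, 5] sum 21 len 9
[0, 2, 0, 2, 2, 2, 2, 6, 5, 1] sum 22 len 10
[2, 2, 2, 6, 5, 1, 7] sum 25 len 7
Longest length seen: 10.

10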